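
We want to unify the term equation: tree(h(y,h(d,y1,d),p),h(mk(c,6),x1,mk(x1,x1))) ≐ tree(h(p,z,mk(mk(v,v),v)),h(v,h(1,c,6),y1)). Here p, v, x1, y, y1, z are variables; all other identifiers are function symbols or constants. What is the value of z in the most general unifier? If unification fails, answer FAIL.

h(d,mk(h(1,c,6),h(1,c,6)),d)

Decompose tree/2: h(y,h(d,y1,d),p) ≐ h(p,z,mk(mk(v,v),v)),  h(mk(c,6),x1,mk(x1,x1)) ≐ h(v,h(1,c,6),y1).
Decompose h/3: y ≐ p,  h(d,y1,d) ≐ z,  p ≐ mk(mk(v,v),v).
Bind y := p; no other remaining equation mentions y.
Bind z := h(d,y1,d); no other remaining equation mentions z.
Bind p := mk(mk(v,v),v); no other remaining equation mentions p. Substituting into the earlier binding gives y := mk(mk(v,v),v).
Decompose h/3: mk(c,6) ≐ v,  x1 ≐ h(1,c,6),  mk(x1,x1) ≐ y1.
Bind v := mk(c,6); no other remaining equation mentions v. Substituting into the earlier bindings gives y := mk(mk(mk(c,6),mk(c,6)),mk(c,6)), p := mk(mk(mk(c,6),mk(c,6)),mk(c,6)).
Bind x1 := h(1,c,6); substituting into the remaining equation gives: mk(h(1,c,6),h(1,c,6)) ≐ y1.
Bind y1 := mk(h(1,c,6),h(1,c,6)). Substituting into the earlier binding gives z := h(d,mk(h(1,c,6),h(1,c,6)),d).
MGU = { y -> mk(mk(mk(c,6),mk(c,6)),mk(c,6)), z -> h(d,mk(h(1,c,6),h(1,c,6)),d), p -> mk(mk(mk(c,6),mk(c,6)),mk(c,6)), v -> mk(c,6), x1 -> h(1,c,6), y1 -> mk(h(1,c,6),h(1,c,6)) }, so z -> h(d,mk(h(1,c,6),h(1,c,6)),d).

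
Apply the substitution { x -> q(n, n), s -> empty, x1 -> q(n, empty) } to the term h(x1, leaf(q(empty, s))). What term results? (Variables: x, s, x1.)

h(q(n, empty), leaf(q(empty, empty)))

Replace each occurrence of s with empty.
Replace each occurrence of x1 with q(n, empty).
Result: h(q(n, empty), leaf(q(empty, empty))).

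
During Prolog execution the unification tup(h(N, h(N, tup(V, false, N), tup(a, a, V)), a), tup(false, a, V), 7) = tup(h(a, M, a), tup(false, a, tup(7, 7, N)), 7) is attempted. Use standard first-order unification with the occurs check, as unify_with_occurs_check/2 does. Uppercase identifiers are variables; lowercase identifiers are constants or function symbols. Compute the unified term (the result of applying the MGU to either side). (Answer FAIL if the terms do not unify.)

Decompose tup/3: h(N, h(N, tup(V, false, N), tup(a, a, V)), a) = h(a, M, a),  tup(false, a, V) = tup(false, a, tup(7, 7, N)),  7 = 7.
Decompose h/3: N = a,  h(N, tup(V, false, N), tup(a, a, V)) = M,  a = a.
Bind N := a; substituting into the 2 remaining equations that mention N gives: h(a, tup(V, false, a), tup(a, a, V)) = M,  tup(false, a, V) = tup(false, a, tup(7, 7, a)).
Bind M := h(a, tup(V, false, a), tup(a, a, V)); no other remaining equation mentions M.
Delete trivial equation a = a.
Decompose tup/3: false = false,  a = a,  V = tup(7, 7, a).
Delete trivial equation false = false.
Delete trivial equation a = a.
Bind V := tup(7, 7, a); no other remaining equation mentions V. Substituting into the earlier binding gives M := h(a, tup(tup(7, 7, a), false, a), tup(a, a, tup(7, 7, a))).
Delete trivial equation 7 = 7.
Applying the MGU to either side gives tup(h(a, h(a, tup(tup(7, 7, a), false, a), tup(a, a, tup(7, 7, a))), a), tup(false, a, tup(7, 7, a)), 7).

tup(h(a, h(a, tup(tup(7, 7, a), false, a), tup(a, a, tup(7, 7, a))), a), tup(false, a, tup(7, 7, a)), 7)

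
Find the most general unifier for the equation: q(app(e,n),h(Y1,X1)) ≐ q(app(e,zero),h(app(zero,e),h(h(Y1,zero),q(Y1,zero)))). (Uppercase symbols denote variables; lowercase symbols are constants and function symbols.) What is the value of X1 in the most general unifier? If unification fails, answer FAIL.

FAIL

Decompose q/2: app(e,n) ≐ app(e,zero),  h(Y1,X1) ≐ h(app(zero,e),h(h(Y1,zero),q(Y1,zero))).
Decompose app/2: e ≐ e,  n ≐ zero.
Delete trivial equation e ≐ e.
Clash: constants n and zero differ; no unifier exists.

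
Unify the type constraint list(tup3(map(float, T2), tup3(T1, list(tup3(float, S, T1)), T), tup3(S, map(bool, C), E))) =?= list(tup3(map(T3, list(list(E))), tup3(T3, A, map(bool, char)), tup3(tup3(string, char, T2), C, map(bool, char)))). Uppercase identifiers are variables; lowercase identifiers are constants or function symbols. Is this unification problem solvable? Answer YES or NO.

NO

Decompose list/1: tup3(map(float, T2), tup3(T1, list(tup3(float, S, T1)), T), tup3(S, map(bool, C), E)) =?= tup3(map(T3, list(list(E))), tup3(T3, A, map(bool, char)), tup3(tup3(string, char, T2), C, map(bool, char))).
Decompose tup3/3: map(float, T2) =?= map(T3, list(list(E))),  tup3(T1, list(tup3(float, S, T1)), T) =?= tup3(T3, A, map(bool, char)),  tup3(S, map(bool, C), E) =?= tup3(tup3(string, char, T2), C, map(bool, char)).
Decompose map/2: float =?= T3,  T2 =?= list(list(E)).
Bind T3 := float; substituting into the one remaining equation that mentions T3 gives: tup3(T1, list(tup3(float, S, T1)), T) =?= tup3(float, A, map(bool, char)).
Bind T2 := list(list(E)); substituting into the one remaining equation that mentions T2 gives: tup3(S, map(bool, C), E) =?= tup3(tup3(string, char, list(list(E))), C, map(bool, char)).
Decompose tup3/3: T1 =?= float,  list(tup3(float, S, T1)) =?= A,  T =?= map(bool, char).
Bind T1 := float; substituting into the one remaining equation that mentions T1 gives: list(tup3(float, S, float)) =?= A.
Bind A := list(tup3(float, S, float)); no other remaining equation mentions A.
Bind T := map(bool, char); no other remaining equation mentions T.
Decompose tup3/3: S =?= tup3(string, char, list(list(E))),  map(bool, C) =?= C,  E =?= map(bool, char).
Bind S := tup3(string, char, list(list(E))); no other remaining equation mentions S. Substituting into the earlier binding gives A := list(tup3(float, tup3(string, char, list(list(E))), float)).
Occurs check fails: C occurs in map(bool, C); the equation C =?= map(bool, C) has no finite solution.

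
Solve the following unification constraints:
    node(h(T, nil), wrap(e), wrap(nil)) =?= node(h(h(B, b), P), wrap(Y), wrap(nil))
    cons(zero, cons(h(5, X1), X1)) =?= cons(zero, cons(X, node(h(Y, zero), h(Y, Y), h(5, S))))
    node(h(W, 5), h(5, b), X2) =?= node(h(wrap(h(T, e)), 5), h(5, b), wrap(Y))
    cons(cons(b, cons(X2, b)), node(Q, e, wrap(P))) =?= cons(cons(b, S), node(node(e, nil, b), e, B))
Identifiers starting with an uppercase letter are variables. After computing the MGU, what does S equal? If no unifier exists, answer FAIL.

Decompose node/3: h(T, nil) =?= h(h(B, b), P),  wrap(e) =?= wrap(Y),  wrap(nil) =?= wrap(nil).
Decompose h/2: T =?= h(B, b),  nil =?= P.
Bind T := h(B, b); substituting into the one remaining equation that mentions T gives: node(h(W, 5), h(5, b), X2) =?= node(h(wrap(h(h(B, b), e)), 5), h(5, b), wrap(Y)).
Bind P := nil; substituting into the one remaining equation that mentions P gives: cons(cons(b, cons(X2, b)), node(Q, e, wrap(nil))) =?= cons(cons(b, S), node(node(e, nil, b), e, B)).
Decompose wrap/1: e =?= Y.
Bind Y := e; substituting into the 2 remaining equations that mention Y gives: cons(zero, cons(h(5, X1), X1)) =?= cons(zero, cons(X, node(h(e, zero), h(e, e), h(5, S)))),  node(h(W, 5), h(5, b), X2) =?= node(h(wrap(h(h(B, b), e)), 5), h(5, b), wrap(e)).
Delete trivial equation wrap(nil) =?= wrap(nil).
Decompose cons/2: zero =?= zero,  cons(h(5, X1), X1) =?= cons(X, node(h(e, zero), h(e, e), h(5, S))).
Delete trivial equation zero =?= zero.
Decompose cons/2: h(5, X1) =?= X,  X1 =?= node(h(e, zero), h(e, e), h(5, S)).
Bind X := h(5, X1); no other remaining equation mentions X.
Bind X1 := node(h(e, zero), h(e, e), h(5, S)); no other remaining equation mentions X1. Substituting into the earlier binding gives X := h(5, node(h(e, zero), h(e, e), h(5, S))).
Decompose node/3: h(W, 5) =?= h(wrap(h(h(B, b), e)), 5),  h(5, b) =?= h(5, b),  X2 =?= wrap(e).
Decompose h/2: W =?= wrap(h(h(B, b), e)),  5 =?= 5.
Bind W := wrap(h(h(B, b), e)); no other remaining equation mentions W.
Delete trivial equation 5 =?= 5.
Delete trivial equation h(5, b) =?= h(5, b).
Bind X2 := wrap(e); substituting into the remaining equation gives: cons(cons(b, cons(wrap(e), b)), node(Q, e, wrap(nil))) =?= cons(cons(b, S), node(node(e, nil, b), e, B)).
Decompose cons/2: cons(b, cons(wrap(e), b)) =?= cons(b, S),  node(Q, e, wrap(nil)) =?= node(node(e, nil, b), e, B).
Decompose cons/2: b =?= b,  cons(wrap(e), b) =?= S.
Delete trivial equation b =?= b.
Bind S := cons(wrap(e), b); no other remaining equation mentions S. Substituting into the earlier bindings gives X := h(5, node(h(e, zero), h(e, e), h(5, cons(wrap(e), b)))), X1 := node(h(e, zero), h(e, e), h(5, cons(wrap(e), b))).
Decompose node/3: Q =?= node(e, nil, b),  e =?= e,  wrap(nil) =?= B.
Bind Q := node(e, nil, b); no other remaining equation mentions Q.
Delete trivial equation e =?= e.
Bind B := wrap(nil). Substituting into the earlier bindings gives T := h(wrap(nil), b), W := wrap(h(h(wrap(nil), b), e)).
MGU = { T -> h(wrap(nil), b), P -> nil, Y -> e, X -> h(5, node(h(e, zero), h(e, e), h(5, cons(wrap(e), b)))), X1 -> node(h(e, zero), h(e, e), h(5, cons(wrap(e), b))), W -> wrap(h(h(wrap(nil), b), e)), X2 -> wrap(e), S -> cons(wrap(e), b), Q -> node(e, nil, b), B -> wrap(nil) }, so S -> cons(wrap(e), b).

cons(wrap(e), b)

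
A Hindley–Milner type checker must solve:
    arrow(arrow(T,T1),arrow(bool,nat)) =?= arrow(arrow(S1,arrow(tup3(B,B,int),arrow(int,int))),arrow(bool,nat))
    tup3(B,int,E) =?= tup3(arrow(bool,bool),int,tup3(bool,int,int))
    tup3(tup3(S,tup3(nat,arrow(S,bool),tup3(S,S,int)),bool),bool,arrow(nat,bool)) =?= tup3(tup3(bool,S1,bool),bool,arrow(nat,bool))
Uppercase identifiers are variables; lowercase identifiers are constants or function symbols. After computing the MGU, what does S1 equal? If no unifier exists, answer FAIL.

tup3(nat,arrow(bool,bool),tup3(bool,bool,int))

Decompose arrow/2: arrow(T,T1) =?= arrow(S1,arrow(tup3(B,B,int),arrow(int,int))),  arrow(bool,nat) =?= arrow(bool,nat).
Decompose arrow/2: T =?= S1,  T1 =?= arrow(tup3(B,B,int),arrow(int,int)).
Bind T := S1; no other remaining equation mentions T.
Bind T1 := arrow(tup3(B,B,int),arrow(int,int)); no other remaining equation mentions T1.
Delete trivial equation arrow(bool,nat) =?= arrow(bool,nat).
Decompose tup3/3: B =?= arrow(bool,bool),  int =?= int,  E =?= tup3(bool,int,int).
Bind B := arrow(bool,bool); no other remaining equation mentions B. Substituting into the earlier binding gives T1 := arrow(tup3(arrow(bool,bool),arrow(bool,bool),int),arrow(int,int)).
Delete trivial equation int =?= int.
Bind E := tup3(bool,int,int); no other remaining equation mentions E.
Decompose tup3/3: tup3(S,tup3(nat,arrow(S,bool),tup3(S,S,int)),bool) =?= tup3(bool,S1,bool),  bool =?= bool,  arrow(nat,bool) =?= arrow(nat,bool).
Decompose tup3/3: S =?= bool,  tup3(nat,arrow(S,bool),tup3(S,S,int)) =?= S1,  bool =?= bool.
Bind S := bool; substituting into the one remaining equation that mentions S gives: tup3(nat,arrow(bool,bool),tup3(bool,bool,int)) =?= S1.
Bind S1 := tup3(nat,arrow(bool,bool),tup3(bool,bool,int)); no other remaining equation mentions S1. Substituting into the earlier binding gives T := tup3(nat,arrow(bool,bool),tup3(bool,bool,int)).
Delete trivial equation bool =?= bool.
Delete trivial equation bool =?= bool.
Delete trivial equation arrow(nat,bool) =?= arrow(nat,bool).
MGU = { T := tup3(nat,arrow(bool,bool),tup3(bool,bool,int)), T1 := arrow(tup3(arrow(bool,bool),arrow(bool,bool),int),arrow(int,int)), B := arrow(bool,bool), E := tup3(bool,int,int), S := bool, S1 := tup3(nat,arrow(bool,bool),tup3(bool,bool,int)) }, so S1 := tup3(nat,arrow(bool,bool),tup3(bool,bool,int)).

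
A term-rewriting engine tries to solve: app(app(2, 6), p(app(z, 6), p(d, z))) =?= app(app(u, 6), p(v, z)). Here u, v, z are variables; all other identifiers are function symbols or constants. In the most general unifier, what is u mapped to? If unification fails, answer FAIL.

FAIL

Decompose app/2: app(2, 6) =?= app(u, 6),  p(app(z, 6), p(d, z)) =?= p(v, z).
Decompose app/2: 2 =?= u,  6 =?= 6.
Bind u := 2; no other remaining equation mentions u.
Delete trivial equation 6 =?= 6.
Decompose p/2: app(z, 6) =?= v,  p(d, z) =?= z.
Bind v := app(z, 6); no other remaining equation mentions v.
Occurs check fails: z occurs in p(d, z); the equation z =?= p(d, z) has no finite solution.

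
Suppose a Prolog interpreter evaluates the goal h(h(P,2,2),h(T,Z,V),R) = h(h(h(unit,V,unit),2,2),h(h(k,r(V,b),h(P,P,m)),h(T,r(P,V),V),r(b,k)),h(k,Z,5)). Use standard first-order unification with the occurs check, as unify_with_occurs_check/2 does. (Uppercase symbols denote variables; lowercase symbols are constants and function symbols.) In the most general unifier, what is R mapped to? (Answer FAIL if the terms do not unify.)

Decompose h/3: h(P,2,2) = h(h(unit,V,unit),2,2),  h(T,Z,V) = h(h(k,r(V,b),h(P,P,m)),h(T,r(P,V),V),r(b,k)),  R = h(k,Z,5).
Decompose h/3: P = h(unit,V,unit),  2 = 2,  2 = 2.
Bind P := h(unit,V,unit); substituting into the one remaining equation that mentions P gives: h(T,Z,V) = h(h(k,r(V,b),h(h(unit,V,unit),h(unit,V,unit),m)),h(T,r(h(unit,V,unit),V),V),r(b,k)).
Delete trivial equation 2 = 2.
Delete trivial equation 2 = 2.
Decompose h/3: T = h(k,r(V,b),h(h(unit,V,unit),h(unit,V,unit),m)),  Z = h(T,r(h(unit,V,unit),V),V),  V = r(b,k).
Bind T := h(k,r(V,b),h(h(unit,V,unit),h(unit,V,unit),m)); substituting into the one remaining equation that mentions T gives: Z = h(h(k,r(V,b),h(h(unit,V,unit),h(unit,V,unit),m)),r(h(unit,V,unit),V),V).
Bind Z := h(h(k,r(V,b),h(h(unit,V,unit),h(unit,V,unit),m)),r(h(unit,V,unit),V),V); substituting into the one remaining equation that mentions Z gives: R = h(k,h(h(k,r(V,b),h(h(unit,V,unit),h(unit,V,unit),m)),r(h(unit,V,unit),V),V),5).
Bind V := r(b,k); substituting into the remaining equation gives: R = h(k,h(h(k,r(r(b,k),b),h(h(unit,r(b,k),unit),h(unit,r(b,k),unit),m)),r(h(unit,r(b,k),unit),r(b,k)),r(b,k)),5). Substituting into the earlier bindings gives P := h(unit,r(b,k),unit), T := h(k,r(r(b,k),b),h(h(unit,r(b,k),unit),h(unit,r(b,k),unit),m)), Z := h(h(k,r(r(b,k),b),h(h(unit,r(b,k),unit),h(unit,r(b,k),unit),m)),r(h(unit,r(b,k),unit),r(b,k)),r(b,k)).
Bind R := h(k,h(h(k,r(r(b,k),b),h(h(unit,r(b,k),unit),h(unit,r(b,k),unit),m)),r(h(unit,r(b,k),unit),r(b,k)),r(b,k)),5).
MGU = { P ↦ h(unit,r(b,k),unit), T ↦ h(k,r(r(b,k),b),h(h(unit,r(b,k),unit),h(unit,r(b,k),unit),m)), Z ↦ h(h(k,r(r(b,k),b),h(h(unit,r(b,k),unit),h(unit,r(b,k),unit),m)),r(h(unit,r(b,k),unit),r(b,k)),r(b,k)), V ↦ r(b,k), R ↦ h(k,h(h(k,r(r(b,k),b),h(h(unit,r(b,k),unit),h(unit,r(b,k),unit),m)),r(h(unit,r(b,k),unit),r(b,k)),r(b,k)),5) }, so R ↦ h(k,h(h(k,r(r(b,k),b),h(h(unit,r(b,k),unit),h(unit,r(b,k),unit),m)),r(h(unit,r(b,k),unit),r(b,k)),r(b,k)),5).

h(k,h(h(k,r(r(b,k),b),h(h(unit,r(b,k),unit),h(unit,r(b,k),unit),m)),r(h(unit,r(b,k),unit),r(b,k)),r(b,k)),5)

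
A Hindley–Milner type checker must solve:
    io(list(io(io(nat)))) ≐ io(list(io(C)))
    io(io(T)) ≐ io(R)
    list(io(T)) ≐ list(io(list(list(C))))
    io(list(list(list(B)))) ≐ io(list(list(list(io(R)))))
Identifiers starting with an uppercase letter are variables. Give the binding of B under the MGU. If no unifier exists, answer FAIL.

io(io(list(list(io(nat)))))

Decompose io/1: list(io(io(nat))) ≐ list(io(C)).
Decompose list/1: io(io(nat)) ≐ io(C).
Decompose io/1: io(nat) ≐ C.
Bind C := io(nat); substituting into the one remaining equation that mentions C gives: list(io(T)) ≐ list(io(list(list(io(nat))))).
Decompose io/1: io(T) ≐ R.
Bind R := io(T); substituting into the one remaining equation that mentions R gives: io(list(list(list(B)))) ≐ io(list(list(list(io(io(T)))))).
Decompose list/1: io(T) ≐ io(list(list(io(nat)))).
Decompose io/1: T ≐ list(list(io(nat))).
Bind T := list(list(io(nat))); substituting into the remaining equation gives: io(list(list(list(B)))) ≐ io(list(list(list(io(io(list(list(io(nat))))))))). Substituting into the earlier binding gives R := io(list(list(io(nat)))).
Decompose io/1: list(list(list(B))) ≐ list(list(list(io(io(list(list(io(nat)))))))).
Decompose list/1: list(list(B)) ≐ list(list(io(io(list(list(io(nat))))))).
Decompose list/1: list(B) ≐ list(io(io(list(list(io(nat)))))).
Decompose list/1: B ≐ io(io(list(list(io(nat))))).
Bind B := io(io(list(list(io(nat))))).
MGU = { C -> io(nat), R -> io(list(list(io(nat)))), T -> list(list(io(nat))), B -> io(io(list(list(io(nat))))) }, so B -> io(io(list(list(io(nat))))).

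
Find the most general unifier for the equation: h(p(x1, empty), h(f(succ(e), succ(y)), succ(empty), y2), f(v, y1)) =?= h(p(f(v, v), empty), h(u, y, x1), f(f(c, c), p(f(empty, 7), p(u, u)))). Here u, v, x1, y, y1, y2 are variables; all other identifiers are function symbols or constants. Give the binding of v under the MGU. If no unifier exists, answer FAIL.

f(c, c)

Decompose h/3: p(x1, empty) =?= p(f(v, v), empty),  h(f(succ(e), succ(y)), succ(empty), y2) =?= h(u, y, x1),  f(v, y1) =?= f(f(c, c), p(f(empty, 7), p(u, u))).
Decompose p/2: x1 =?= f(v, v),  empty =?= empty.
Bind x1 := f(v, v); substituting into the one remaining equation that mentions x1 gives: h(f(succ(e), succ(y)), succ(empty), y2) =?= h(u, y, f(v, v)).
Delete trivial equation empty =?= empty.
Decompose h/3: f(succ(e), succ(y)) =?= u,  succ(empty) =?= y,  y2 =?= f(v, v).
Bind u := f(succ(e), succ(y)); substituting into the one remaining equation that mentions u gives: f(v, y1) =?= f(f(c, c), p(f(empty, 7), p(f(succ(e), succ(y)), f(succ(e), succ(y))))).
Bind y := succ(empty); substituting into the one remaining equation that mentions y gives: f(v, y1) =?= f(f(c, c), p(f(empty, 7), p(f(succ(e), succ(succ(empty))), f(succ(e), succ(succ(empty)))))). Substituting into the earlier binding gives u := f(succ(e), succ(succ(empty))).
Bind y2 := f(v, v); no other remaining equation mentions y2.
Decompose f/2: v =?= f(c, c),  y1 =?= p(f(empty, 7), p(f(succ(e), succ(succ(empty))), f(succ(e), succ(succ(empty))))).
Bind v := f(c, c); no other remaining equation mentions v. Substituting into the earlier bindings gives x1 := f(f(c, c), f(c, c)), y2 := f(f(c, c), f(c, c)).
Bind y1 := p(f(empty, 7), p(f(succ(e), succ(succ(empty))), f(succ(e), succ(succ(empty))))).
MGU = { x1 := f(f(c, c), f(c, c)), u := f(succ(e), succ(succ(empty))), y := succ(empty), y2 := f(f(c, c), f(c, c)), v := f(c, c), y1 := p(f(empty, 7), p(f(succ(e), succ(succ(empty))), f(succ(e), succ(succ(empty))))) }, so v := f(c, c).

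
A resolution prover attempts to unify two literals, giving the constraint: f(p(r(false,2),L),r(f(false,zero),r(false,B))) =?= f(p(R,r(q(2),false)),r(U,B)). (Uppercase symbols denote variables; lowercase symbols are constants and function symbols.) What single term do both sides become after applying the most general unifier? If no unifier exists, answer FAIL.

Decompose f/2: p(r(false,2),L) =?= p(R,r(q(2),false)),  r(f(false,zero),r(false,B)) =?= r(U,B).
Decompose p/2: r(false,2) =?= R,  L =?= r(q(2),false).
Bind R := r(false,2); no other remaining equation mentions R.
Bind L := r(q(2),false); no other remaining equation mentions L.
Decompose r/2: f(false,zero) =?= U,  r(false,B) =?= B.
Bind U := f(false,zero); no other remaining equation mentions U.
Occurs check fails: B occurs in r(false,B); the equation B =?= r(false,B) has no finite solution.

FAIL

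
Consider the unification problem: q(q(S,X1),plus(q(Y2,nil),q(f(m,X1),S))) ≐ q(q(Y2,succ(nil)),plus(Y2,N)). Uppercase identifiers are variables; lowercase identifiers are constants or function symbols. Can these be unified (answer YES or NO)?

NO

Decompose q/2: q(S,X1) ≐ q(Y2,succ(nil)),  plus(q(Y2,nil),q(f(m,X1),S)) ≐ plus(Y2,N).
Decompose q/2: S ≐ Y2,  X1 ≐ succ(nil).
Bind S := Y2; substituting into the one remaining equation that mentions S gives: plus(q(Y2,nil),q(f(m,X1),Y2)) ≐ plus(Y2,N).
Bind X1 := succ(nil); substituting into the remaining equation gives: plus(q(Y2,nil),q(f(m,succ(nil)),Y2)) ≐ plus(Y2,N).
Decompose plus/2: q(Y2,nil) ≐ Y2,  q(f(m,succ(nil)),Y2) ≐ N.
Occurs check fails: Y2 occurs in q(Y2,nil); the equation Y2 ≐ q(Y2,nil) has no finite solution.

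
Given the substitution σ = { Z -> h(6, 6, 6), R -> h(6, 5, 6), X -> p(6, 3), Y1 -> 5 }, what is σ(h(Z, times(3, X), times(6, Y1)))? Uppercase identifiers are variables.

h(h(6, 6, 6), times(3, p(6, 3)), times(6, 5))

Replace each occurrence of Z with h(6, 6, 6).
Replace each occurrence of X with p(6, 3).
Replace each occurrence of Y1 with 5.
Result: h(h(6, 6, 6), times(3, p(6, 3)), times(6, 5)).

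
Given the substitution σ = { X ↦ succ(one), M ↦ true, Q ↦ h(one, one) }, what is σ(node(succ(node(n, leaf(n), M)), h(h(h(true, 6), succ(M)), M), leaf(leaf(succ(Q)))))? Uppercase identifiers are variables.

node(succ(node(n, leaf(n), true)), h(h(h(true, 6), succ(true)), true), leaf(leaf(succ(h(one, one)))))

Replace each occurrence of M with true.
Replace each occurrence of Q with h(one, one).
Result: node(succ(node(n, leaf(n), true)), h(h(h(true, 6), succ(true)), true), leaf(leaf(succ(h(one, one))))).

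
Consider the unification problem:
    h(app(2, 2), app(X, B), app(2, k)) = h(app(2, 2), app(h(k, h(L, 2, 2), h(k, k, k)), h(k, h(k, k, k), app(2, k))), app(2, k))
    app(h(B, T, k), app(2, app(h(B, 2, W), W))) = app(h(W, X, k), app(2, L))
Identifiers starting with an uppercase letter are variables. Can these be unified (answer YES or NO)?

YES

Decompose h/3: app(2, 2) = app(2, 2),  app(X, B) = app(h(k, h(L, 2, 2), h(k, k, k)), h(k, h(k, k, k), app(2, k))),  app(2, k) = app(2, k).
Delete trivial equation app(2, 2) = app(2, 2).
Decompose app/2: X = h(k, h(L, 2, 2), h(k, k, k)),  B = h(k, h(k, k, k), app(2, k)).
Bind X := h(k, h(L, 2, 2), h(k, k, k)); substituting into the one remaining equation that mentions X gives: app(h(B, T, k), app(2, app(h(B, 2, W), W))) = app(h(W, h(k, h(L, 2, 2), h(k, k, k)), k), app(2, L)).
Bind B := h(k, h(k, k, k), app(2, k)); substituting into the one remaining equation that mentions B gives: app(h(h(k, h(k, k, k), app(2, k)), T, k), app(2, app(h(h(k, h(k, k, k), app(2, k)), 2, W), W))) = app(h(W, h(k, h(L, 2, 2), h(k, k, k)), k), app(2, L)).
Delete trivial equation app(2, k) = app(2, k).
Decompose app/2: h(h(k, h(k, k, k), app(2, k)), T, k) = h(W, h(k, h(L, 2, 2), h(k, k, k)), k),  app(2, app(h(h(k, h(k, k, k), app(2, k)), 2, W), W)) = app(2, L).
Decompose h/3: h(k, h(k, k, k), app(2, k)) = W,  T = h(k, h(L, 2, 2), h(k, k, k)),  k = k.
Bind W := h(k, h(k, k, k), app(2, k)); substituting into the one remaining equation that mentions W gives: app(2, app(h(h(k, h(k, k, k), app(2, k)), 2, h(k, h(k, k, k), app(2, k))), h(k, h(k, k, k), app(2, k)))) = app(2, L).
Bind T := h(k, h(L, 2, 2), h(k, k, k)); no other remaining equation mentions T.
Delete trivial equation k = k.
Decompose app/2: 2 = 2,  app(h(h(k, h(k, k, k), app(2, k)), 2, h(k, h(k, k, k), app(2, k))), h(k, h(k, k, k), app(2, k))) = L.
Delete trivial equation 2 = 2.
Bind L := app(h(h(k, h(k, k, k), app(2, k)), 2, h(k, h(k, k, k), app(2, k))), h(k, h(k, k, k), app(2, k))). Substituting into the earlier bindings gives X := h(k, h(app(h(h(k, h(k, k, k), app(2, k)), 2, h(k, h(k, k, k), app(2, k))), h(k, h(k, k, k), app(2, k))), 2, 2), h(k, k, k)), T := h(k, h(app(h(h(k, h(k, k, k), app(2, k)), 2, h(k, h(k, k, k), app(2, k))), h(k, h(k, k, k), app(2, k))), 2, 2), h(k, k, k)).
No equations remain and no clash or occurs-check failure arose, so a unifier exists.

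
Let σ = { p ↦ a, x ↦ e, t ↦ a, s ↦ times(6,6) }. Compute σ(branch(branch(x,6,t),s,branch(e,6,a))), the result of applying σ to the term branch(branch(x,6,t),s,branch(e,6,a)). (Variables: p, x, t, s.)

Replace each occurrence of x with e.
Replace each occurrence of t with a.
Replace each occurrence of s with times(6,6).
Result: branch(branch(e,6,a),times(6,6),branch(e,6,a)).

branch(branch(e,6,a),times(6,6),branch(e,6,a))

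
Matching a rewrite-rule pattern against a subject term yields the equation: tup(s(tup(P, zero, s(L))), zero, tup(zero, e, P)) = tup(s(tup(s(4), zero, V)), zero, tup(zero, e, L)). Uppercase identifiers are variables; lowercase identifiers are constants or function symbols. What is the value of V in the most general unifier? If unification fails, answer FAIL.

s(s(4))

Decompose tup/3: s(tup(P, zero, s(L))) = s(tup(s(4), zero, V)),  zero = zero,  tup(zero, e, P) = tup(zero, e, L).
Decompose s/1: tup(P, zero, s(L)) = tup(s(4), zero, V).
Decompose tup/3: P = s(4),  zero = zero,  s(L) = V.
Bind P := s(4); substituting into the one remaining equation that mentions P gives: tup(zero, e, s(4)) = tup(zero, e, L).
Delete trivial equation zero = zero.
Bind V := s(L); no other remaining equation mentions V.
Delete trivial equation zero = zero.
Decompose tup/3: zero = zero,  e = e,  s(4) = L.
Delete trivial equation zero = zero.
Delete trivial equation e = e.
Bind L := s(4). Substituting into the earlier binding gives V := s(s(4)).
MGU = { P -> s(4), V -> s(s(4)), L -> s(4) }, so V -> s(s(4)).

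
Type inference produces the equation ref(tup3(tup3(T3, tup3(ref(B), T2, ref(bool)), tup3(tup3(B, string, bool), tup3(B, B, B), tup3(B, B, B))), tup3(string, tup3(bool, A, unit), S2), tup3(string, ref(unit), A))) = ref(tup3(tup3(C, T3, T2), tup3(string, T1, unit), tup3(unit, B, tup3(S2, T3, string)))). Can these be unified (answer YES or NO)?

Decompose ref/1: tup3(tup3(T3, tup3(ref(B), T2, ref(bool)), tup3(tup3(B, string, bool), tup3(B, B, B), tup3(B, B, B))), tup3(string, tup3(bool, A, unit), S2), tup3(string, ref(unit), A)) = tup3(tup3(C, T3, T2), tup3(string, T1, unit), tup3(unit, B, tup3(S2, T3, string))).
Decompose tup3/3: tup3(T3, tup3(ref(B), T2, ref(bool)), tup3(tup3(B, string, bool), tup3(B, B, B), tup3(B, B, B))) = tup3(C, T3, T2),  tup3(string, tup3(bool, A, unit), S2) = tup3(string, T1, unit),  tup3(string, ref(unit), A) = tup3(unit, B, tup3(S2, T3, string)).
Decompose tup3/3: T3 = C,  tup3(ref(B), T2, ref(bool)) = T3,  tup3(tup3(B, string, bool), tup3(B, B, B), tup3(B, B, B)) = T2.
Bind T3 := C; substituting into the 2 remaining equations that mention T3 gives: tup3(ref(B), T2, ref(bool)) = C,  tup3(string, ref(unit), A) = tup3(unit, B, tup3(S2, C, string)).
Bind C := tup3(ref(B), T2, ref(bool)); substituting into the one remaining equation that mentions C gives: tup3(string, ref(unit), A) = tup3(unit, B, tup3(S2, tup3(ref(B), T2, ref(bool)), string)). Substituting into the earlier binding gives T3 := tup3(ref(B), T2, ref(bool)).
Bind T2 := tup3(tup3(B, string, bool), tup3(B, B, B), tup3(B, B, B)); substituting into the one remaining equation that mentions T2 gives: tup3(string, ref(unit), A) = tup3(unit, B, tup3(S2, tup3(ref(B), tup3(tup3(B, string, bool), tup3(B, B, B), tup3(B, B, B)), ref(bool)), string)). Substituting into the earlier bindings gives T3 := tup3(ref(B), tup3(tup3(B, string, bool), tup3(B, B, B), tup3(B, B, B)), ref(bool)), C := tup3(ref(B), tup3(tup3(B, string, bool), tup3(B, B, B), tup3(B, B, B)), ref(bool)).
Decompose tup3/3: string = string,  tup3(bool, A, unit) = T1,  S2 = unit.
Delete trivial equation string = string.
Bind T1 := tup3(bool, A, unit); no other remaining equation mentions T1.
Bind S2 := unit; substituting into the remaining equation gives: tup3(string, ref(unit), A) = tup3(unit, B, tup3(unit, tup3(ref(B), tup3(tup3(B, string, bool), tup3(B, B, B), tup3(B, B, B)), ref(bool)), string)).
Decompose tup3/3: string = unit,  ref(unit) = B,  A = tup3(unit, tup3(ref(B), tup3(tup3(B, string, bool), tup3(B, B, B), tup3(B, B, B)), ref(bool)), string).
Clash: constants string and unit differ; no unifier exists.

NO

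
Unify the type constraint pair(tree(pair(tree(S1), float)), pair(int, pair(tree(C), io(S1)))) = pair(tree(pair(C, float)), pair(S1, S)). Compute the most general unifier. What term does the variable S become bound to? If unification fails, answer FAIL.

pair(tree(tree(int)), io(int))

Decompose pair/2: tree(pair(tree(S1), float)) = tree(pair(C, float)),  pair(int, pair(tree(C), io(S1))) = pair(S1, S).
Decompose tree/1: pair(tree(S1), float) = pair(C, float).
Decompose pair/2: tree(S1) = C,  float = float.
Bind C := tree(S1); substituting into the one remaining equation that mentions C gives: pair(int, pair(tree(tree(S1)), io(S1))) = pair(S1, S).
Delete trivial equation float = float.
Decompose pair/2: int = S1,  pair(tree(tree(S1)), io(S1)) = S.
Bind S1 := int; substituting into the remaining equation gives: pair(tree(tree(int)), io(int)) = S. Substituting into the earlier binding gives C := tree(int).
Bind S := pair(tree(tree(int)), io(int)).
MGU = { C := tree(int), S1 := int, S := pair(tree(tree(int)), io(int)) }, so S := pair(tree(tree(int)), io(int)).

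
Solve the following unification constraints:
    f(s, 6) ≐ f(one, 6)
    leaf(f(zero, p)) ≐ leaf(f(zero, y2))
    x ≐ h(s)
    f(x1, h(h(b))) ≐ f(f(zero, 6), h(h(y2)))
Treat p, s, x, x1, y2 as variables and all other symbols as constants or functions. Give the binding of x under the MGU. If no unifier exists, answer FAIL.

Decompose f/2: s ≐ one,  6 ≐ 6.
Bind s := one; substituting into the one remaining equation that mentions s gives: x ≐ h(one).
Delete trivial equation 6 ≐ 6.
Decompose leaf/1: f(zero, p) ≐ f(zero, y2).
Decompose f/2: zero ≐ zero,  p ≐ y2.
Delete trivial equation zero ≐ zero.
Bind p := y2; no other remaining equation mentions p.
Bind x := h(one); no other remaining equation mentions x.
Decompose f/2: x1 ≐ f(zero, 6),  h(h(b)) ≐ h(h(y2)).
Bind x1 := f(zero, 6); no other remaining equation mentions x1.
Decompose h/1: h(b) ≐ h(y2).
Decompose h/1: b ≐ y2.
Bind y2 := b. Substituting into the earlier binding gives p := b.
MGU = { s ↦ one, p ↦ b, x ↦ h(one), x1 ↦ f(zero, 6), y2 ↦ b }, so x ↦ h(one).

h(one)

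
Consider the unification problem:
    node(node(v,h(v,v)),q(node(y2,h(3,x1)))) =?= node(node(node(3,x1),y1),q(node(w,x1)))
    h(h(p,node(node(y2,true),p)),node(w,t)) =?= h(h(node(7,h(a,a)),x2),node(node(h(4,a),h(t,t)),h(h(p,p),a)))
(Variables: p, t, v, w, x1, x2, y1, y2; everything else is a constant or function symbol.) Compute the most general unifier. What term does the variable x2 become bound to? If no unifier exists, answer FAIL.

FAIL

Decompose node/2: node(v,h(v,v)) =?= node(node(3,x1),y1),  q(node(y2,h(3,x1))) =?= q(node(w,x1)).
Decompose node/2: v =?= node(3,x1),  h(v,v) =?= y1.
Bind v := node(3,x1); substituting into the one remaining equation that mentions v gives: h(node(3,x1),node(3,x1)) =?= y1.
Bind y1 := h(node(3,x1),node(3,x1)); no other remaining equation mentions y1.
Decompose q/1: node(y2,h(3,x1)) =?= node(w,x1).
Decompose node/2: y2 =?= w,  h(3,x1) =?= x1.
Bind y2 := w; substituting into the one remaining equation that mentions y2 gives: h(h(p,node(node(w,true),p)),node(w,t)) =?= h(h(node(7,h(a,a)),x2),node(node(h(4,a),h(t,t)),h(h(p,p),a))).
Occurs check fails: x1 occurs in h(3,x1); the equation x1 =?= h(3,x1) has no finite solution.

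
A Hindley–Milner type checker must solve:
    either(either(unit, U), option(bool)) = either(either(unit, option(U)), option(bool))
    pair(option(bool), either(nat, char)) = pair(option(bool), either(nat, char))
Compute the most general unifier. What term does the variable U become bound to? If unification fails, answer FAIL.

Decompose either/2: either(unit, U) = either(unit, option(U)),  option(bool) = option(bool).
Decompose either/2: unit = unit,  U = option(U).
Delete trivial equation unit = unit.
Occurs check fails: U occurs in option(U); the equation U = option(U) has no finite solution.

FAIL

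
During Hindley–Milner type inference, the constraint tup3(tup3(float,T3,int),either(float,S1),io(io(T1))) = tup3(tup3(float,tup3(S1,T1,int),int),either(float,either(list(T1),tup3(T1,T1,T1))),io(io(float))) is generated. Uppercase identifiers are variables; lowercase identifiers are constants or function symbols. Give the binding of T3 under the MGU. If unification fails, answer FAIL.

Decompose tup3/3: tup3(float,T3,int) = tup3(float,tup3(S1,T1,int),int),  either(float,S1) = either(float,either(list(T1),tup3(T1,T1,T1))),  io(io(T1)) = io(io(float)).
Decompose tup3/3: float = float,  T3 = tup3(S1,T1,int),  int = int.
Delete trivial equation float = float.
Bind T3 := tup3(S1,T1,int); no other remaining equation mentions T3.
Delete trivial equation int = int.
Decompose either/2: float = float,  S1 = either(list(T1),tup3(T1,T1,T1)).
Delete trivial equation float = float.
Bind S1 := either(list(T1),tup3(T1,T1,T1)); no other remaining equation mentions S1. Substituting into the earlier binding gives T3 := tup3(either(list(T1),tup3(T1,T1,T1)),T1,int).
Decompose io/1: io(T1) = io(float).
Decompose io/1: T1 = float.
Bind T1 := float. Substituting into the earlier bindings gives T3 := tup3(either(list(float),tup3(float,float,float)),float,int), S1 := either(list(float),tup3(float,float,float)).
MGU = { T3 ↦ tup3(either(list(float),tup3(float,float,float)),float,int), S1 ↦ either(list(float),tup3(float,float,float)), T1 ↦ float }, so T3 ↦ tup3(either(list(float),tup3(float,float,float)),float,int).

tup3(either(list(float),tup3(float,float,float)),float,int)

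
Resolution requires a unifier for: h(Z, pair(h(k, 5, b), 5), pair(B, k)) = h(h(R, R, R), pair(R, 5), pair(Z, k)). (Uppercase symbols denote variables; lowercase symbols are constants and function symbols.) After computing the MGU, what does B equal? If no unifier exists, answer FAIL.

Decompose h/3: Z = h(R, R, R),  pair(h(k, 5, b), 5) = pair(R, 5),  pair(B, k) = pair(Z, k).
Bind Z := h(R, R, R); substituting into the one remaining equation that mentions Z gives: pair(B, k) = pair(h(R, R, R), k).
Decompose pair/2: h(k, 5, b) = R,  5 = 5.
Bind R := h(k, 5, b); substituting into the one remaining equation that mentions R gives: pair(B, k) = pair(h(h(k, 5, b), h(k, 5, b), h(k, 5, b)), k). Substituting into the earlier binding gives Z := h(h(k, 5, b), h(k, 5, b), h(k, 5, b)).
Delete trivial equation 5 = 5.
Decompose pair/2: B = h(h(k, 5, b), h(k, 5, b), h(k, 5, b)),  k = k.
Bind B := h(h(k, 5, b), h(k, 5, b), h(k, 5, b)); no other remaining equation mentions B.
Delete trivial equation k = k.
MGU = { Z ↦ h(h(k, 5, b), h(k, 5, b), h(k, 5, b)), R ↦ h(k, 5, b), B ↦ h(h(k, 5, b), h(k, 5, b), h(k, 5, b)) }, so B ↦ h(h(k, 5, b), h(k, 5, b), h(k, 5, b)).

h(h(k, 5, b), h(k, 5, b), h(k, 5, b))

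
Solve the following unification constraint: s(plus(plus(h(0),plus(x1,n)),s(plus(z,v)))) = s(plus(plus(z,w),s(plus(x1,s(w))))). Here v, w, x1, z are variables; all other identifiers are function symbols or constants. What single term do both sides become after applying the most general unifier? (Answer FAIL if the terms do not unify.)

Decompose s/1: plus(plus(h(0),plus(x1,n)),s(plus(z,v))) = plus(plus(z,w),s(plus(x1,s(w)))).
Decompose plus/2: plus(h(0),plus(x1,n)) = plus(z,w),  s(plus(z,v)) = s(plus(x1,s(w))).
Decompose plus/2: h(0) = z,  plus(x1,n) = w.
Bind z := h(0); substituting into the one remaining equation that mentions z gives: s(plus(h(0),v)) = s(plus(x1,s(w))).
Bind w := plus(x1,n); substituting into the remaining equation gives: s(plus(h(0),v)) = s(plus(x1,s(plus(x1,n)))).
Decompose s/1: plus(h(0),v) = plus(x1,s(plus(x1,n))).
Decompose plus/2: h(0) = x1,  v = s(plus(x1,n)).
Bind x1 := h(0); substituting into the remaining equation gives: v = s(plus(h(0),n)). Substituting into the earlier binding gives w := plus(h(0),n).
Bind v := s(plus(h(0),n)).
Applying the MGU to either side gives s(plus(plus(h(0),plus(h(0),n)),s(plus(h(0),s(plus(h(0),n)))))).

s(plus(plus(h(0),plus(h(0),n)),s(plus(h(0),s(plus(h(0),n))))))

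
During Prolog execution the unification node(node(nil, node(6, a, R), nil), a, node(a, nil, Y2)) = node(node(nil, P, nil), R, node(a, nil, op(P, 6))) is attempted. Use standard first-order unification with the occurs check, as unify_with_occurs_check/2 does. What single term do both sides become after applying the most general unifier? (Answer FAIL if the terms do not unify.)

Decompose node/3: node(nil, node(6, a, R), nil) = node(nil, P, nil),  a = R,  node(a, nil, Y2) = node(a, nil, op(P, 6)).
Decompose node/3: nil = nil,  node(6, a, R) = P,  nil = nil.
Delete trivial equation nil = nil.
Bind P := node(6, a, R); substituting into the one remaining equation that mentions P gives: node(a, nil, Y2) = node(a, nil, op(node(6, a, R), 6)).
Delete trivial equation nil = nil.
Bind R := a; substituting into the remaining equation gives: node(a, nil, Y2) = node(a, nil, op(node(6, a, a), 6)). Substituting into the earlier binding gives P := node(6, a, a).
Decompose node/3: a = a,  nil = nil,  Y2 = op(node(6, a, a), 6).
Delete trivial equation a = a.
Delete trivial equation nil = nil.
Bind Y2 := op(node(6, a, a), 6).
Applying the MGU to either side gives node(node(nil, node(6, a, a), nil), a, node(a, nil, op(node(6, a, a), 6))).

node(node(nil, node(6, a, a), nil), a, node(a, nil, op(node(6, a, a), 6)))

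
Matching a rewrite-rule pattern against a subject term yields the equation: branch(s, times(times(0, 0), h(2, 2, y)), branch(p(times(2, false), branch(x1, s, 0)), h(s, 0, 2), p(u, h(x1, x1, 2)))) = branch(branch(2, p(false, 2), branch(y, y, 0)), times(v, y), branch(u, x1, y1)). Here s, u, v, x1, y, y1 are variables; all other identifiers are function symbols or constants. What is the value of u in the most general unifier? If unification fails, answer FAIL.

FAIL

Decompose branch/3: s = branch(2, p(false, 2), branch(y, y, 0)),  times(times(0, 0), h(2, 2, y)) = times(v, y),  branch(p(times(2, false), branch(x1, s, 0)), h(s, 0, 2), p(u, h(x1, x1, 2))) = branch(u, x1, y1).
Bind s := branch(2, p(false, 2), branch(y, y, 0)); substituting into the one remaining equation that mentions s gives: branch(p(times(2, false), branch(x1, branch(2, p(false, 2), branch(y, y, 0)), 0)), h(branch(2, p(false, 2), branch(y, y, 0)), 0, 2), p(u, h(x1, x1, 2))) = branch(u, x1, y1).
Decompose times/2: times(0, 0) = v,  h(2, 2, y) = y.
Bind v := times(0, 0); no other remaining equation mentions v.
Occurs check fails: y occurs in h(2, 2, y); the equation y = h(2, 2, y) has no finite solution.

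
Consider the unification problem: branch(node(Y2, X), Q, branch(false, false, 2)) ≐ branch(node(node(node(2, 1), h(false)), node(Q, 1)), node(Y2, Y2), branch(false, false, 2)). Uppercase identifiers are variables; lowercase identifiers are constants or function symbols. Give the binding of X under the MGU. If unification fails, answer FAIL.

Decompose branch/3: node(Y2, X) ≐ node(node(node(2, 1), h(false)), node(Q, 1)),  Q ≐ node(Y2, Y2),  branch(false, false, 2) ≐ branch(false, false, 2).
Decompose node/2: Y2 ≐ node(node(2, 1), h(false)),  X ≐ node(Q, 1).
Bind Y2 := node(node(2, 1), h(false)); substituting into the one remaining equation that mentions Y2 gives: Q ≐ node(node(node(2, 1), h(false)), node(node(2, 1), h(false))).
Bind X := node(Q, 1); no other remaining equation mentions X.
Bind Q := node(node(node(2, 1), h(false)), node(node(2, 1), h(false))); no other remaining equation mentions Q. Substituting into the earlier binding gives X := node(node(node(node(2, 1), h(false)), node(node(2, 1), h(false))), 1).
Delete trivial equation branch(false, false, 2) ≐ branch(false, false, 2).
MGU = { Y2 -> node(node(2, 1), h(false)), X -> node(node(node(node(2, 1), h(false)), node(node(2, 1), h(false))), 1), Q -> node(node(node(2, 1), h(false)), node(node(2, 1), h(false))) }, so X -> node(node(node(node(2, 1), h(false)), node(node(2, 1), h(false))), 1).

node(node(node(node(2, 1), h(false)), node(node(2, 1), h(false))), 1)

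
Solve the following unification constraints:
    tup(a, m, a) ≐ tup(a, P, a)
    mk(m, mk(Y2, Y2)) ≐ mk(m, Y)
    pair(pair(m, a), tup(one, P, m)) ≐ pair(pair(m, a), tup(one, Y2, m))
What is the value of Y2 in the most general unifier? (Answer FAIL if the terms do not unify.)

Decompose tup/3: a ≐ a,  m ≐ P,  a ≐ a.
Delete trivial equation a ≐ a.
Bind P := m; substituting into the one remaining equation that mentions P gives: pair(pair(m, a), tup(one, m, m)) ≐ pair(pair(m, a), tup(one, Y2, m)).
Delete trivial equation a ≐ a.
Decompose mk/2: m ≐ m,  mk(Y2, Y2) ≐ Y.
Delete trivial equation m ≐ m.
Bind Y := mk(Y2, Y2); no other remaining equation mentions Y.
Decompose pair/2: pair(m, a) ≐ pair(m, a),  tup(one, m, m) ≐ tup(one, Y2, m).
Delete trivial equation pair(m, a) ≐ pair(m, a).
Decompose tup/3: one ≐ one,  m ≐ Y2,  m ≐ m.
Delete trivial equation one ≐ one.
Bind Y2 := m; no other remaining equation mentions Y2. Substituting into the earlier binding gives Y := mk(m, m).
Delete trivial equation m ≐ m.
MGU = { P := m, Y := mk(m, m), Y2 := m }, so Y2 := m.

m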